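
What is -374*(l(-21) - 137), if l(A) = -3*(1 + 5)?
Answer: 57970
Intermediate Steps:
l(A) = -18 (l(A) = -3*6 = -18)
-374*(l(-21) - 137) = -374*(-18 - 137) = -374*(-155) = 57970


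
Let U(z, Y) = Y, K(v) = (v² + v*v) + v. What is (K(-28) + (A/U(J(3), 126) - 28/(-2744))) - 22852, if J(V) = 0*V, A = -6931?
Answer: -9422846/441 ≈ -21367.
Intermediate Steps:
K(v) = v + 2*v² (K(v) = (v² + v²) + v = 2*v² + v = v + 2*v²)
J(V) = 0
(K(-28) + (A/U(J(3), 126) - 28/(-2744))) - 22852 = (-28*(1 + 2*(-28)) + (-6931/126 - 28/(-2744))) - 22852 = (-28*(1 - 56) + (-6931*1/126 - 28*(-1/2744))) - 22852 = (-28*(-55) + (-6931/126 + 1/98)) - 22852 = (1540 - 24254/441) - 22852 = 654886/441 - 22852 = -9422846/441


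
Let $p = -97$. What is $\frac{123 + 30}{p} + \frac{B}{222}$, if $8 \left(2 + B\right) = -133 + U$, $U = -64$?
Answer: $- \frac{97463}{57424} \approx -1.6973$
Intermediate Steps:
$B = - \frac{213}{8}$ ($B = -2 + \frac{-133 - 64}{8} = -2 + \frac{1}{8} \left(-197\right) = -2 - \frac{197}{8} = - \frac{213}{8} \approx -26.625$)
$\frac{123 + 30}{p} + \frac{B}{222} = \frac{123 + 30}{-97} - \frac{213}{8 \cdot 222} = 153 \left(- \frac{1}{97}\right) - \frac{71}{592} = - \frac{153}{97} - \frac{71}{592} = - \frac{97463}{57424}$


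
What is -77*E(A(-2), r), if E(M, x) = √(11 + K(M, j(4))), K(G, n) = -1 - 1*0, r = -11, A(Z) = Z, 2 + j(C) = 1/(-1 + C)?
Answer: -77*√10 ≈ -243.50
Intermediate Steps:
j(C) = -2 + 1/(-1 + C)
K(G, n) = -1 (K(G, n) = -1 + 0 = -1)
E(M, x) = √10 (E(M, x) = √(11 - 1) = √10)
-77*E(A(-2), r) = -77*√10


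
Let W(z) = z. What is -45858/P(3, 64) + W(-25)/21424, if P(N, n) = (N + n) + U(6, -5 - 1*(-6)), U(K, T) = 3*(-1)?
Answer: -30701981/42848 ≈ -716.53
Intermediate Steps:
U(K, T) = -3
P(N, n) = -3 + N + n (P(N, n) = (N + n) - 3 = -3 + N + n)
-45858/P(3, 64) + W(-25)/21424 = -45858/(-3 + 3 + 64) - 25/21424 = -45858/64 - 25*1/21424 = -45858*1/64 - 25/21424 = -22929/32 - 25/21424 = -30701981/42848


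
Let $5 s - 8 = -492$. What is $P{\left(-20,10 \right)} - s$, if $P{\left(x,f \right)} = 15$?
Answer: $\frac{559}{5} \approx 111.8$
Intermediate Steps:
$s = - \frac{484}{5}$ ($s = \frac{8}{5} + \frac{1}{5} \left(-492\right) = \frac{8}{5} - \frac{492}{5} = - \frac{484}{5} \approx -96.8$)
$P{\left(-20,10 \right)} - s = 15 - - \frac{484}{5} = 15 + \frac{484}{5} = \frac{559}{5}$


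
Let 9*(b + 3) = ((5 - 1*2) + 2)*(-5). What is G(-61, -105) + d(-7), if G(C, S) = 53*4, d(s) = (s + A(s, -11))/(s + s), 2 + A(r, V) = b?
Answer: 3835/18 ≈ 213.06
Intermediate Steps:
b = -52/9 (b = -3 + (((5 - 1*2) + 2)*(-5))/9 = -3 + (((5 - 2) + 2)*(-5))/9 = -3 + ((3 + 2)*(-5))/9 = -3 + (5*(-5))/9 = -3 + (⅑)*(-25) = -3 - 25/9 = -52/9 ≈ -5.7778)
A(r, V) = -70/9 (A(r, V) = -2 - 52/9 = -70/9)
d(s) = (-70/9 + s)/(2*s) (d(s) = (s - 70/9)/(s + s) = (-70/9 + s)/((2*s)) = (-70/9 + s)*(1/(2*s)) = (-70/9 + s)/(2*s))
G(C, S) = 212
G(-61, -105) + d(-7) = 212 + (1/18)*(-70 + 9*(-7))/(-7) = 212 + (1/18)*(-⅐)*(-70 - 63) = 212 + (1/18)*(-⅐)*(-133) = 212 + 19/18 = 3835/18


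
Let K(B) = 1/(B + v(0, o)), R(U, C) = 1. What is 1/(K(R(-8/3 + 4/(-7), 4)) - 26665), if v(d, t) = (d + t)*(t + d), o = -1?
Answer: -2/53329 ≈ -3.7503e-5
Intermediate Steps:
v(d, t) = (d + t)² (v(d, t) = (d + t)*(d + t) = (d + t)²)
K(B) = 1/(1 + B) (K(B) = 1/(B + (0 - 1)²) = 1/(B + (-1)²) = 1/(B + 1) = 1/(1 + B))
1/(K(R(-8/3 + 4/(-7), 4)) - 26665) = 1/(1/(1 + 1) - 26665) = 1/(1/2 - 26665) = 1/(½ - 26665) = 1/(-53329/2) = -2/53329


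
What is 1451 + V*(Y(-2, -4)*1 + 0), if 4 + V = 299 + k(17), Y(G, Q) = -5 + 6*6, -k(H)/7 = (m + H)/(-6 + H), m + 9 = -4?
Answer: 115688/11 ≈ 10517.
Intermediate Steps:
m = -13 (m = -9 - 4 = -13)
k(H) = -7*(-13 + H)/(-6 + H)
Y(G, Q) = 31 (Y(G, Q) = -5 + 36 = 31)
V = 3217/11 (V = -4 + (299 + 7*(13 - 1*17)/(-6 + 17)) = -4 + (299 + 7*(13 - 17)/11) = -4 + (299 + 7*(1/11)*(-4)) = -4 + (299 - 28/11) = -4 + 3261/11 = 3217/11 ≈ 292.45)
1451 + V*(Y(-2, -4)*1 + 0) = 1451 + 3217*(31*1 + 0)/11 = 1451 + 3217*(31 + 0)/11 = 1451 + (3217/11)*31 = 1451 + 99727/11 = 115688/11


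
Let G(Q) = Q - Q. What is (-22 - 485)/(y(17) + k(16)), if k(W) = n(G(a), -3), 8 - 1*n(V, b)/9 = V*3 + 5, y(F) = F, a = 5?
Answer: -507/44 ≈ -11.523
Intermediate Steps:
G(Q) = 0
n(V, b) = 27 - 27*V (n(V, b) = 72 - 9*(V*3 + 5) = 72 - 9*(3*V + 5) = 72 - 9*(5 + 3*V) = 72 + (-45 - 27*V) = 27 - 27*V)
k(W) = 27 (k(W) = 27 - 27*0 = 27 + 0 = 27)
(-22 - 485)/(y(17) + k(16)) = (-22 - 485)/(17 + 27) = -507/44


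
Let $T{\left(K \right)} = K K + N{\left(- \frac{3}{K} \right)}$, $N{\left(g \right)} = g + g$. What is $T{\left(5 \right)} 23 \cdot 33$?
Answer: $\frac{90321}{5} \approx 18064.0$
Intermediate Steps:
$N{\left(g \right)} = 2 g$
$T{\left(K \right)} = K^{2} - \frac{6}{K}$ ($T{\left(K \right)} = K K + 2 \left(- \frac{3}{K}\right) = K^{2} - \frac{6}{K}$)
$T{\left(5 \right)} 23 \cdot 33 = \frac{-6 + 5^{3}}{5} \cdot 23 \cdot 33 = \frac{-6 + 125}{5} \cdot 23 \cdot 33 = \frac{1}{5} \cdot 119 \cdot 23 \cdot 33 = \frac{119}{5} \cdot 23 \cdot 33 = \frac{2737}{5} \cdot 33 = \frac{90321}{5}$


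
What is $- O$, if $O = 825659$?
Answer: $-825659$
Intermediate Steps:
$- O = \left(-1\right) 825659 = -825659$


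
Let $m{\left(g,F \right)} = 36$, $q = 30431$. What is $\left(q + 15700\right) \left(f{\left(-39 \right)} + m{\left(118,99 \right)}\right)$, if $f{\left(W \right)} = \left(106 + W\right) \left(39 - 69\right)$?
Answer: $-91062594$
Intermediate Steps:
$f{\left(W \right)} = -3180 - 30 W$ ($f{\left(W \right)} = \left(106 + W\right) \left(-30\right) = -3180 - 30 W$)
$\left(q + 15700\right) \left(f{\left(-39 \right)} + m{\left(118,99 \right)}\right) = \left(30431 + 15700\right) \left(\left(-3180 - -1170\right) + 36\right) = 46131 \left(\left(-3180 + 1170\right) + 36\right) = 46131 \left(-2010 + 36\right) = 46131 \left(-1974\right) = -91062594$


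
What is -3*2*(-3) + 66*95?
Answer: 6288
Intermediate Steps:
-3*2*(-3) + 66*95 = -6*(-3) + 6270 = 18 + 6270 = 6288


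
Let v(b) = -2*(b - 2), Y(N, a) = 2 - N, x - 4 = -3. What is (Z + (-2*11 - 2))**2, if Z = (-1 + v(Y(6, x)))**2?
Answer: 9409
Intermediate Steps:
x = 1 (x = 4 - 3 = 1)
v(b) = 4 - 2*b (v(b) = -2*(-2 + b) = 4 - 2*b)
Z = 121 (Z = (-1 + (4 - 2*(2 - 1*6)))**2 = (-1 + (4 - 2*(2 - 6)))**2 = (-1 + (4 - 2*(-4)))**2 = (-1 + (4 + 8))**2 = (-1 + 12)**2 = 11**2 = 121)
(Z + (-2*11 - 2))**2 = (121 + (-2*11 - 2))**2 = (121 + (-22 - 2))**2 = (121 - 24)**2 = 97**2 = 9409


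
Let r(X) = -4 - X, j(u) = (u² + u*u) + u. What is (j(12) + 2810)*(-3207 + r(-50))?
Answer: -9830710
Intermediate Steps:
j(u) = u + 2*u² (j(u) = (u² + u²) + u = 2*u² + u = u + 2*u²)
(j(12) + 2810)*(-3207 + r(-50)) = (12*(1 + 2*12) + 2810)*(-3207 + (-4 - 1*(-50))) = (12*(1 + 24) + 2810)*(-3207 + (-4 + 50)) = (12*25 + 2810)*(-3207 + 46) = (300 + 2810)*(-3161) = 3110*(-3161) = -9830710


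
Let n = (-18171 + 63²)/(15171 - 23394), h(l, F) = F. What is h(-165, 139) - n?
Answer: 376265/2741 ≈ 137.27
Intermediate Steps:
n = 4734/2741 (n = (-18171 + 3969)/(-8223) = -14202*(-1/8223) = 4734/2741 ≈ 1.7271)
h(-165, 139) - n = 139 - 1*4734/2741 = 139 - 4734/2741 = 376265/2741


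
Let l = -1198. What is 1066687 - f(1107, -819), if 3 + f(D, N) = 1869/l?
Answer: 1277896489/1198 ≈ 1.0667e+6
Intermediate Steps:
f(D, N) = -5463/1198 (f(D, N) = -3 + 1869/(-1198) = -3 + 1869*(-1/1198) = -3 - 1869/1198 = -5463/1198)
1066687 - f(1107, -819) = 1066687 - 1*(-5463/1198) = 1066687 + 5463/1198 = 1277896489/1198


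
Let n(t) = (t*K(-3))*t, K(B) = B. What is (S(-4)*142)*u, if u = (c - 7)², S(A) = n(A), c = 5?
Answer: -27264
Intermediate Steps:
n(t) = -3*t² (n(t) = (t*(-3))*t = (-3*t)*t = -3*t²)
S(A) = -3*A²
u = 4 (u = (5 - 7)² = (-2)² = 4)
(S(-4)*142)*u = (-3*(-4)²*142)*4 = (-3*16*142)*4 = -48*142*4 = -6816*4 = -27264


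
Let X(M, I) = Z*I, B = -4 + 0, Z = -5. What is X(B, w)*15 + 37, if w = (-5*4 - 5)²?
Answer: -46838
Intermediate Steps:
B = -4
w = 625 (w = (-20 - 5)² = (-25)² = 625)
X(M, I) = -5*I
X(B, w)*15 + 37 = -5*625*15 + 37 = -3125*15 + 37 = -46875 + 37 = -46838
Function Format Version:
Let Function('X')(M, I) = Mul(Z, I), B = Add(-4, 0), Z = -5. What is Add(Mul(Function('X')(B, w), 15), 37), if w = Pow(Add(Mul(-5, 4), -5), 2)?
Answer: -46838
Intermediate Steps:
B = -4
w = 625 (w = Pow(Add(-20, -5), 2) = Pow(-25, 2) = 625)
Function('X')(M, I) = Mul(-5, I)
Add(Mul(Function('X')(B, w), 15), 37) = Add(Mul(Mul(-5, 625), 15), 37) = Add(Mul(-3125, 15), 37) = Add(-46875, 37) = -46838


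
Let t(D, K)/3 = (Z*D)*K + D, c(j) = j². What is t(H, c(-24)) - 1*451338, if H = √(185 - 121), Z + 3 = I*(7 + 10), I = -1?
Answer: -727794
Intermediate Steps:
Z = -20 (Z = -3 - (7 + 10) = -3 - 1*17 = -3 - 17 = -20)
H = 8 (H = √64 = 8)
t(D, K) = 3*D - 60*D*K (t(D, K) = 3*((-20*D)*K + D) = 3*(-20*D*K + D) = 3*(D - 20*D*K) = 3*D - 60*D*K)
t(H, c(-24)) - 1*451338 = 3*8*(1 - 20*(-24)²) - 1*451338 = 3*8*(1 - 20*576) - 451338 = 3*8*(1 - 11520) - 451338 = 3*8*(-11519) - 451338 = -276456 - 451338 = -727794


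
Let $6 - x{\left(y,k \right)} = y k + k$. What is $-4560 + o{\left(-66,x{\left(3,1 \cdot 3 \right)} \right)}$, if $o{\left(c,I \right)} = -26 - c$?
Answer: $-4520$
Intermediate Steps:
$x{\left(y,k \right)} = 6 - k - k y$ ($x{\left(y,k \right)} = 6 - \left(y k + k\right) = 6 - \left(k y + k\right) = 6 - \left(k + k y\right) = 6 - k - k y$)
$-4560 + o{\left(-66,x{\left(3,1 \cdot 3 \right)} \right)} = -4560 - -40 = -4560 + \left(-26 + 66\right) = -4560 + 40 = -4520$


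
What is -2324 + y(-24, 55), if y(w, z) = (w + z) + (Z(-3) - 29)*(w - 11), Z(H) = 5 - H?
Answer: -1558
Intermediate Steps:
y(w, z) = 231 + z - 20*w (y(w, z) = (w + z) + ((5 - 1*(-3)) - 29)*(w - 11) = (w + z) + ((5 + 3) - 29)*(-11 + w) = (w + z) + (8 - 29)*(-11 + w) = (w + z) - 21*(-11 + w) = (w + z) + (231 - 21*w) = 231 + z - 20*w)
-2324 + y(-24, 55) = -2324 + (231 + 55 - 20*(-24)) = -2324 + (231 + 55 + 480) = -2324 + 766 = -1558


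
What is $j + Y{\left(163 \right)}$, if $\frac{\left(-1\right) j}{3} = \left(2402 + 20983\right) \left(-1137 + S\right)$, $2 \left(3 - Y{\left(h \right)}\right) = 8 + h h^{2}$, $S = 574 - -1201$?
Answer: $- \frac{93848529}{2} \approx -4.6924 \cdot 10^{7}$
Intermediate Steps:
$S = 1775$ ($S = 574 + 1201 = 1775$)
$Y{\left(h \right)} = -1 - \frac{h^{3}}{2}$ ($Y{\left(h \right)} = 3 - \frac{8 + h h^{2}}{2} = 3 - \frac{8 + h^{3}}{2} = 3 - \left(4 + \frac{h^{3}}{2}\right) = -1 - \frac{h^{3}}{2}$)
$j = -44758890$ ($j = - 3 \left(2402 + 20983\right) \left(-1137 + 1775\right) = - 3 \cdot 23385 \cdot 638 = \left(-3\right) 14919630 = -44758890$)
$j + Y{\left(163 \right)} = -44758890 - \left(1 + \frac{163^{3}}{2}\right) = -44758890 - \frac{4330749}{2} = - \frac{93848529}{2}$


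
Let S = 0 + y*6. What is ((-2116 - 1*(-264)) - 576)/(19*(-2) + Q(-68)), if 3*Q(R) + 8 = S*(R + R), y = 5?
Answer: 3642/2101 ≈ 1.7335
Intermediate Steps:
S = 30 (S = 0 + 5*6 = 0 + 30 = 30)
Q(R) = -8/3 + 20*R (Q(R) = -8/3 + (30*(R + R))/3 = -8/3 + (30*(2*R))/3 = -8/3 + (60*R)/3 = -8/3 + 20*R)
((-2116 - 1*(-264)) - 576)/(19*(-2) + Q(-68)) = ((-2116 - 1*(-264)) - 576)/(19*(-2) + (-8/3 + 20*(-68))) = ((-2116 + 264) - 576)/(-38 + (-8/3 - 1360)) = (-1852 - 576)/(-38 - 4088/3) = -2428/(-4202/3) = -2428*(-3/4202) = 3642/2101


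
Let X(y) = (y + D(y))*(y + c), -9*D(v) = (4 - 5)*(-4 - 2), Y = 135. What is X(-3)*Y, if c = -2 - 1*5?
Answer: 4950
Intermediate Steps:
c = -7 (c = -2 - 5 = -7)
D(v) = -2/3 (D(v) = -(4 - 5)*(-4 - 2)/9 = -(-1)*(-6)/9 = -1/9*6 = -2/3)
X(y) = (-7 + y)*(-2/3 + y) (X(y) = (y - 2/3)*(y - 7) = (-2/3 + y)*(-7 + y) = (-7 + y)*(-2/3 + y))
X(-3)*Y = (14/3 + (-3)**2 - 23/3*(-3))*135 = (14/3 + 9 + 23)*135 = (110/3)*135 = 4950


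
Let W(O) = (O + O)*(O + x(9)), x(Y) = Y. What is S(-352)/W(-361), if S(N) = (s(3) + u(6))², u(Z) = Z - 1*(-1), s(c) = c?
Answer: 25/63536 ≈ 0.00039348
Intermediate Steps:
u(Z) = 1 + Z (u(Z) = Z + 1 = 1 + Z)
S(N) = 100 (S(N) = (3 + (1 + 6))² = (3 + 7)² = 10² = 100)
W(O) = 2*O*(9 + O) (W(O) = (O + O)*(O + 9) = (2*O)*(9 + O) = 2*O*(9 + O))
S(-352)/W(-361) = 100/((2*(-361)*(9 - 361))) = 100/((2*(-361)*(-352))) = 100/254144 = 100*(1/254144) = 25/63536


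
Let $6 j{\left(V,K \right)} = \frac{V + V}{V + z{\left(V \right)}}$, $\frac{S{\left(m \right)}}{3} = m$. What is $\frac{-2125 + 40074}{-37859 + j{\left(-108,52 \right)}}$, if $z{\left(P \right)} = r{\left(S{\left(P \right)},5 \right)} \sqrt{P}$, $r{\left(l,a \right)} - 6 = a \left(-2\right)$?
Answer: $\frac{37949 \left(- 2 \sqrt{3} + 9 i\right)}{2 \left(- 170364 i + 37859 \sqrt{3}\right)} \approx -1.0024 + 2.9587 \cdot 10^{-6} i$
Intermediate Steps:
$S{\left(m \right)} = 3 m$
$r{\left(l,a \right)} = 6 - 2 a$ ($r{\left(l,a \right)} = 6 + a \left(-2\right) = 6 - 2 a$)
$z{\left(P \right)} = - 4 \sqrt{P}$ ($z{\left(P \right)} = \left(6 - 10\right) \sqrt{P} = - 4 \sqrt{P}$)
$j{\left(V,K \right)} = \frac{V}{3 \left(V - 4 \sqrt{V}\right)}$ ($j{\left(V,K \right)} = \frac{\left(V + V\right) \frac{1}{V - 4 \sqrt{V}}}{6} = \frac{2 V \frac{1}{V - 4 \sqrt{V}}}{6} = \frac{V}{3 \left(V - 4 \sqrt{V}\right)}$)
$\frac{-2125 + 40074}{-37859 + j{\left(-108,52 \right)}} = \frac{-2125 + 40074}{-37859 + \frac{1}{3} \left(-108\right) \frac{1}{-108 - 4 \sqrt{-108}}} = \frac{37949}{-37859 + \frac{1}{3} \left(-108\right) \frac{1}{-108 - 4 \cdot 6 i \sqrt{3}}} = \frac{37949}{-37859 + \frac{1}{3} \left(-108\right) \frac{1}{-108 - 24 i \sqrt{3}}} = \frac{37949}{-37859 - \frac{36}{-108 - 24 i \sqrt{3}}}$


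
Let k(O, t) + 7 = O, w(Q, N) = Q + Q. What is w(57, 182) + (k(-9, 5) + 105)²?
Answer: 8035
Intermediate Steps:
w(Q, N) = 2*Q
k(O, t) = -7 + O
w(57, 182) + (k(-9, 5) + 105)² = 2*57 + ((-7 - 9) + 105)² = 114 + (-16 + 105)² = 114 + 89² = 114 + 7921 = 8035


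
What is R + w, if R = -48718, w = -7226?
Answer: -55944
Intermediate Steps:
R + w = -48718 - 7226 = -55944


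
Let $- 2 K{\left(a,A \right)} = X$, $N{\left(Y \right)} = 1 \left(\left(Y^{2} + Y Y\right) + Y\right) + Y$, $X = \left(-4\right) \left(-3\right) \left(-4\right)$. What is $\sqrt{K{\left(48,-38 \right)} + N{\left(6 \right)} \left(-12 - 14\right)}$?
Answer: $12 i \sqrt{15} \approx 46.476 i$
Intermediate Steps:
$X = -48$ ($X = 12 \left(-4\right) = -48$)
$N{\left(Y \right)} = 2 Y + 2 Y^{2}$ ($N{\left(Y \right)} = 1 \left(\left(Y^{2} + Y^{2}\right) + Y\right) + Y = 1 \left(2 Y^{2} + Y\right) + Y = 1 \left(Y + 2 Y^{2}\right) + Y = \left(Y + 2 Y^{2}\right) + Y = 2 Y + 2 Y^{2}$)
$K{\left(a,A \right)} = 24$ ($K{\left(a,A \right)} = \left(- \frac{1}{2}\right) \left(-48\right) = 24$)
$\sqrt{K{\left(48,-38 \right)} + N{\left(6 \right)} \left(-12 - 14\right)} = \sqrt{24 + 2 \cdot 6 \left(1 + 6\right) \left(-12 - 14\right)} = \sqrt{24 + 2 \cdot 6 \cdot 7 \left(-26\right)} = \sqrt{24 + 84 \left(-26\right)} = \sqrt{24 - 2184} = \sqrt{-2160} = 12 i \sqrt{15}$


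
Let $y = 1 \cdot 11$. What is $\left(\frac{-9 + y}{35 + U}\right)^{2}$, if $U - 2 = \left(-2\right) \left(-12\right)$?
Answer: $\frac{4}{3721} \approx 0.001075$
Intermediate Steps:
$y = 11$
$U = 26$ ($U = 2 - -24 = 2 + 24 = 26$)
$\left(\frac{-9 + y}{35 + U}\right)^{2} = \left(\frac{-9 + 11}{35 + 26}\right)^{2} = \left(\frac{2}{61}\right)^{2} = \frac{4}{3721}$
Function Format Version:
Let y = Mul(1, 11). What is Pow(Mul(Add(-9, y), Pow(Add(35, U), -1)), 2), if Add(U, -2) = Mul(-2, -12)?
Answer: Rational(4, 3721) ≈ 0.0010750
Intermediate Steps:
y = 11
U = 26 (U = Add(2, Mul(-2, -12)) = Add(2, 24) = 26)
Pow(Mul(Add(-9, y), Pow(Add(35, U), -1)), 2) = Pow(Mul(Add(-9, 11), Pow(Add(35, 26), -1)), 2) = Pow(Mul(2, Pow(61, -1)), 2) = Pow(Mul(2, Rational(1, 61)), 2) = Pow(Rational(2, 61), 2) = Rational(4, 3721)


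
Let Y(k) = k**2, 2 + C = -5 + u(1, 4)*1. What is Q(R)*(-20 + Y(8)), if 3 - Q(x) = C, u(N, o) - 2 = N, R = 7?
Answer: 308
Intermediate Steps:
u(N, o) = 2 + N
C = -4 (C = -2 + (-5 + (2 + 1)*1) = -2 + (-5 + 3*1) = -2 + (-5 + 3) = -2 - 2 = -4)
Q(x) = 7 (Q(x) = 3 - 1*(-4) = 3 + 4 = 7)
Q(R)*(-20 + Y(8)) = 7*(-20 + 8**2) = 7*(-20 + 64) = 7*44 = 308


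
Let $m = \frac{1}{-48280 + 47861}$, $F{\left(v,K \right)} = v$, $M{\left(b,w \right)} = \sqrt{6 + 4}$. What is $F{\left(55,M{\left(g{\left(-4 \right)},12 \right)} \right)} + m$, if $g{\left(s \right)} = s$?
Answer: $\frac{23044}{419} \approx 54.998$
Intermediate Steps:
$M{\left(b,w \right)} = \sqrt{10}$
$m = - \frac{1}{419}$ ($m = \frac{1}{-419} = - \frac{1}{419} \approx -0.0023866$)
$F{\left(55,M{\left(g{\left(-4 \right)},12 \right)} \right)} + m = 55 - \frac{1}{419} = \frac{23044}{419}$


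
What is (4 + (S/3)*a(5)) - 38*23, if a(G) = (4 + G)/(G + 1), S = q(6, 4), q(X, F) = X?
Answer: -867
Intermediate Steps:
S = 6
a(G) = (4 + G)/(1 + G)
(4 + (S/3)*a(5)) - 38*23 = (4 + (6/3)*((4 + 5)/(1 + 5))) - 38*23 = (4 + (6*(1/3))*(9/6)) - 874 = (4 + 2*((1/6)*9)) - 874 = (4 + 2*(3/2)) - 874 = (4 + 3) - 874 = 7 - 874 = -867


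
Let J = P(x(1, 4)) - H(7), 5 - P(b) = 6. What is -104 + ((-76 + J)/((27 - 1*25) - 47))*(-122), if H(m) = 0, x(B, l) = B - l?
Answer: -14074/45 ≈ -312.76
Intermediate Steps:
P(b) = -1 (P(b) = 5 - 1*6 = 5 - 6 = -1)
J = -1 (J = -1 - 1*0 = -1 + 0 = -1)
-104 + ((-76 + J)/((27 - 1*25) - 47))*(-122) = -104 + ((-76 - 1)/((27 - 1*25) - 47))*(-122) = -104 - 77/((27 - 25) - 47)*(-122) = -104 - 77/(2 - 47)*(-122) = -104 - 77/(-45)*(-122) = -104 - 77*(-1/45)*(-122) = -104 + (77/45)*(-122) = -104 - 9394/45 = -14074/45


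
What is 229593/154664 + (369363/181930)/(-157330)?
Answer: 1642898519938167/1106738731435400 ≈ 1.4844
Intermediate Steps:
229593/154664 + (369363/181930)/(-157330) = 229593*(1/154664) + (369363*(1/181930))*(-1/157330) = 229593/154664 + (369363/181930)*(-1/157330) = 229593/154664 - 369363/28623046900 = 1642898519938167/1106738731435400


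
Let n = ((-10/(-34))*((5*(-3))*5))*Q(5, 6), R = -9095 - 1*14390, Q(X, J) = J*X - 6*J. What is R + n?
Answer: -396995/17 ≈ -23353.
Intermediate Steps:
Q(X, J) = -6*J + J*X
R = -23485 (R = -9095 - 14390 = -23485)
n = 2250/17 (n = ((-10/(-34))*((5*(-3))*5))*(6*(-6 + 5)) = ((-10*(-1/34))*(-15*5))*(6*(-1)) = ((5/17)*(-75))*(-6) = -375/17*(-6) = 2250/17 ≈ 132.35)
R + n = -23485 + 2250/17 = -396995/17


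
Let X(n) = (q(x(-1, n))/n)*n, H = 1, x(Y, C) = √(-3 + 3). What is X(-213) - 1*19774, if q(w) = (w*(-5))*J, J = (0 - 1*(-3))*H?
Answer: -19774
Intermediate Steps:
x(Y, C) = 0 (x(Y, C) = √0 = 0)
J = 3 (J = (0 - 1*(-3))*1 = (0 + 3)*1 = 3*1 = 3)
q(w) = -15*w (q(w) = (w*(-5))*3 = -5*w*3 = -15*w)
X(n) = 0 (X(n) = ((-15*0)/n)*n = (0/n)*n = 0*n = 0)
X(-213) - 1*19774 = 0 - 1*19774 = 0 - 19774 = -19774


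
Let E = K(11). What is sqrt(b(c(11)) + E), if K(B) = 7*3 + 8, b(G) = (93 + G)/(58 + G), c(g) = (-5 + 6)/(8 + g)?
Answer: sqrt(37231765)/1103 ≈ 5.5320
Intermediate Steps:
c(g) = 1/(8 + g)
b(G) = (93 + G)/(58 + G)
K(B) = 29 (K(B) = 21 + 8 = 29)
E = 29
sqrt(b(c(11)) + E) = sqrt((93 + 1/(8 + 11))/(58 + 1/(8 + 11)) + 29) = sqrt((93 + 1/19)/(58 + 1/19) + 29) = sqrt((1768/19)/(1103/19) + 29) = sqrt((19/1103)*(1768/19) + 29) = sqrt(1768/1103 + 29) = sqrt(33755/1103) = sqrt(37231765)/1103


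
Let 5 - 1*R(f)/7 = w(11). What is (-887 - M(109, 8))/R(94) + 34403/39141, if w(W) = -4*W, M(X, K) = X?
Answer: -27184207/13425363 ≈ -2.0248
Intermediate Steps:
R(f) = 343 (R(f) = 35 - (-28)*11 = 35 - 7*(-44) = 35 + 308 = 343)
(-887 - M(109, 8))/R(94) + 34403/39141 = (-887 - 1*109)/343 + 34403/39141 = (-887 - 109)*(1/343) + 34403*(1/39141) = -996*1/343 + 34403/39141 = -996/343 + 34403/39141 = -27184207/13425363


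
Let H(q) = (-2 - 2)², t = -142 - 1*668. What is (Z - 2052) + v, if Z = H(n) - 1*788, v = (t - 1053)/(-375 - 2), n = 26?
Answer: -1062785/377 ≈ -2819.1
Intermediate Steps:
t = -810 (t = -142 - 668 = -810)
v = 1863/377 (v = (-810 - 1053)/(-375 - 2) = -1863/(-377) = -1863*(-1/377) = 1863/377 ≈ 4.9416)
H(q) = 16 (H(q) = (-4)² = 16)
Z = -772 (Z = 16 - 1*788 = 16 - 788 = -772)
(Z - 2052) + v = (-772 - 2052) + 1863/377 = -2824 + 1863/377 = -1062785/377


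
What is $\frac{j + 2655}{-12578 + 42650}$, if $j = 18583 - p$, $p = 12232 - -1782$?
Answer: $\frac{43}{179} \approx 0.24022$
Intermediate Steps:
$p = 14014$ ($p = 12232 + 1782 = 14014$)
$j = 4569$ ($j = 18583 - 14014 = 4569$)
$\frac{j + 2655}{-12578 + 42650} = \frac{4569 + 2655}{-12578 + 42650} = \frac{7224}{30072} = 7224 \cdot \frac{1}{30072} = \frac{43}{179}$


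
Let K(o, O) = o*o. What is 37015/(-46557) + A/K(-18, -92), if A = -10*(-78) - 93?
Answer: 740437/558684 ≈ 1.3253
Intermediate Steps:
K(o, O) = o²
A = 687 (A = 780 - 93 = 687)
37015/(-46557) + A/K(-18, -92) = 37015/(-46557) + 687/((-18)²) = 37015*(-1/46557) + 687/324 = -37015/46557 + 687*(1/324) = -37015/46557 + 229/108 = 740437/558684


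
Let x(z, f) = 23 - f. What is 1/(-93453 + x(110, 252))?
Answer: -1/93682 ≈ -1.0674e-5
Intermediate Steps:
1/(-93453 + x(110, 252)) = 1/(-93453 + (23 - 1*252)) = 1/(-93453 + (23 - 252)) = 1/(-93453 - 229) = 1/(-93682) = -1/93682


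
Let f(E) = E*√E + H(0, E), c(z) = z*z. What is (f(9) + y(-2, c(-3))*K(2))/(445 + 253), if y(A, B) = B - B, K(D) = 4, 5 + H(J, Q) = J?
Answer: 11/349 ≈ 0.031519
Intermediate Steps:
c(z) = z²
H(J, Q) = -5 + J
y(A, B) = 0
f(E) = -5 + E^(3/2) (f(E) = E*√E + (-5 + 0) = E^(3/2) - 5 = -5 + E^(3/2))
(f(9) + y(-2, c(-3))*K(2))/(445 + 253) = ((-5 + 9^(3/2)) + 0*4)/(445 + 253) = ((-5 + 27) + 0)/698 = (22 + 0)*(1/698) = 22*(1/698) = 11/349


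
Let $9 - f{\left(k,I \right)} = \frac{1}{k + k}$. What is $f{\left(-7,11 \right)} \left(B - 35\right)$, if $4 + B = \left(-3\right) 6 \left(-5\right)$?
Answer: $\frac{6477}{14} \approx 462.64$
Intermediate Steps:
$B = 86$ ($B = -4 + \left(-3\right) 6 \left(-5\right) = -4 - -90 = -4 + 90 = 86$)
$f{\left(k,I \right)} = 9 - \frac{1}{2 k}$ ($f{\left(k,I \right)} = 9 - \frac{1}{k + k} = 9 - \frac{1}{2 k}$)
$f{\left(-7,11 \right)} \left(B - 35\right) = \left(9 - \frac{1}{2 \left(-7\right)}\right) \left(86 - 35\right) = \left(9 - - \frac{1}{14}\right) 51 = \left(9 + \frac{1}{14}\right) 51 = \frac{127}{14} \cdot 51 = \frac{6477}{14}$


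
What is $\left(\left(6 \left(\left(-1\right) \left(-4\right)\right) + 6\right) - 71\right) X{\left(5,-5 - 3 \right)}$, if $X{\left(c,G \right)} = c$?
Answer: $-205$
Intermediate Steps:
$\left(\left(6 \left(\left(-1\right) \left(-4\right)\right) + 6\right) - 71\right) X{\left(5,-5 - 3 \right)} = \left(\left(6 \left(\left(-1\right) \left(-4\right)\right) + 6\right) - 71\right) 5 = \left(\left(6 \cdot 4 + 6\right) - 71\right) 5 = \left(\left(24 + 6\right) - 71\right) 5 = \left(30 - 71\right) 5 = \left(-41\right) 5 = -205$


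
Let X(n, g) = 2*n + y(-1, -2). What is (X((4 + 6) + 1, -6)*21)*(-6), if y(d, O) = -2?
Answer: -2520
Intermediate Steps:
X(n, g) = -2 + 2*n (X(n, g) = 2*n - 2 = -2 + 2*n)
(X((4 + 6) + 1, -6)*21)*(-6) = ((-2 + 2*((4 + 6) + 1))*21)*(-6) = ((-2 + 2*(10 + 1))*21)*(-6) = ((-2 + 2*11)*21)*(-6) = ((-2 + 22)*21)*(-6) = (20*21)*(-6) = 420*(-6) = -2520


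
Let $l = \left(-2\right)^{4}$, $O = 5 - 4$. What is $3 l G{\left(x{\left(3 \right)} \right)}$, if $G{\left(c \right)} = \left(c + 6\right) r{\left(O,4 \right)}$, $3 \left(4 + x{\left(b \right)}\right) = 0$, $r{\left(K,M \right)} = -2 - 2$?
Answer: $-384$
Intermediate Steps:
$O = 1$
$r{\left(K,M \right)} = -4$ ($r{\left(K,M \right)} = -2 - 2 = -4$)
$x{\left(b \right)} = -4$ ($x{\left(b \right)} = -4 + \frac{1}{3} \cdot 0 = -4 + 0 = -4$)
$G{\left(c \right)} = -24 - 4 c$ ($G{\left(c \right)} = \left(c + 6\right) \left(-4\right) = \left(6 + c\right) \left(-4\right) = -24 - 4 c$)
$l = 16$
$3 l G{\left(x{\left(3 \right)} \right)} = 3 \cdot 16 \left(-24 - -16\right) = 48 \left(-24 + 16\right) = 48 \left(-8\right) = -384$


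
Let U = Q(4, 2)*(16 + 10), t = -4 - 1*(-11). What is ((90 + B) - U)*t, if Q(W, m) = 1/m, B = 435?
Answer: 3584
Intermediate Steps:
t = 7 (t = -4 + 11 = 7)
U = 13 (U = (16 + 10)/2 = (½)*26 = 13)
((90 + B) - U)*t = ((90 + 435) - 1*13)*7 = (525 - 13)*7 = 512*7 = 3584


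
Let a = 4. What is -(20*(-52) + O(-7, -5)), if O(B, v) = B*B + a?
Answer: 987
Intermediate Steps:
O(B, v) = 4 + B² (O(B, v) = B*B + 4 = B² + 4 = 4 + B²)
-(20*(-52) + O(-7, -5)) = -(20*(-52) + (4 + (-7)²)) = -(-1040 + (4 + 49)) = -(-1040 + 53) = -1*(-987) = 987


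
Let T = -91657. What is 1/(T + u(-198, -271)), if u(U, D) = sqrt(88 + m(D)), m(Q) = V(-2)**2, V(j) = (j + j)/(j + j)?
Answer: -91657/8401005560 - sqrt(89)/8401005560 ≈ -1.0911e-5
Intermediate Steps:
V(j) = 1 (V(j) = (2*j)/((2*j)) = (2*j)*(1/(2*j)) = 1)
m(Q) = 1 (m(Q) = 1**2 = 1)
u(U, D) = sqrt(89) (u(U, D) = sqrt(88 + 1) = sqrt(89))
1/(T + u(-198, -271)) = 1/(-91657 + sqrt(89))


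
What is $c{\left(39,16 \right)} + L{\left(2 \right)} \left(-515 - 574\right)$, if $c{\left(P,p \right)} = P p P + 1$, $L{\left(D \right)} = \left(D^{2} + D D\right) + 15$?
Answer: $-710$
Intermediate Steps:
$L{\left(D \right)} = 15 + 2 D^{2}$ ($L{\left(D \right)} = \left(D^{2} + D^{2}\right) + 15 = 2 D^{2} + 15 = 15 + 2 D^{2}$)
$c{\left(P,p \right)} = 1 + p P^{2}$ ($c{\left(P,p \right)} = P P p + 1 = p P^{2} + 1 = 1 + p P^{2}$)
$c{\left(39,16 \right)} + L{\left(2 \right)} \left(-515 - 574\right) = \left(1 + 16 \cdot 39^{2}\right) + \left(15 + 2 \cdot 2^{2}\right) \left(-515 - 574\right) = \left(1 + 16 \cdot 1521\right) + \left(15 + 2 \cdot 4\right) \left(-1089\right) = \left(1 + 24336\right) + \left(15 + 8\right) \left(-1089\right) = 24337 + 23 \left(-1089\right) = 24337 - 25047 = -710$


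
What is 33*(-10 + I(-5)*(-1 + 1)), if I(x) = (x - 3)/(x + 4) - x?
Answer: -330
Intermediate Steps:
I(x) = -x + (-3 + x)/(4 + x) (I(x) = (-3 + x)/(4 + x) - x = -x + (-3 + x)/(4 + x))
33*(-10 + I(-5)*(-1 + 1)) = 33*(-10 + ((-3 - 1*(-5)² - 3*(-5))/(4 - 5))*(-1 + 1)) = 33*(-10 + ((-3 - 1*25 + 15)/(-1))*0) = 33*(-10 - (-3 - 25 + 15)*0) = 33*(-10 - 1*(-13)*0) = 33*(-10 + 13*0) = 33*(-10 + 0) = 33*(-10) = -330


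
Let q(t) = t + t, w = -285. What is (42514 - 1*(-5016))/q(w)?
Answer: -4753/57 ≈ -83.386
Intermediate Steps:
q(t) = 2*t
(42514 - 1*(-5016))/q(w) = (42514 - 1*(-5016))/((2*(-285))) = (42514 + 5016)/(-570) = 47530*(-1/570) = -4753/57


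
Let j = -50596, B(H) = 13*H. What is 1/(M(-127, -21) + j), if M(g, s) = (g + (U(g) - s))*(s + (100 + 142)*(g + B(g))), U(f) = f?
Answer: 1/100208605 ≈ 9.9792e-9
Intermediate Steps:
M(g, s) = (s + 3388*g)*(-s + 2*g) (M(g, s) = (g + (g - s))*(s + (100 + 142)*(g + 13*g)) = (-s + 2*g)*(s + 242*(14*g)) = (-s + 2*g)*(s + 3388*g) = (s + 3388*g)*(-s + 2*g))
1/(M(-127, -21) + j) = 1/((-1*(-21)² + 6776*(-127)² - 3386*(-127)*(-21)) - 50596) = 1/((-1*441 + 6776*16129 - 9030462) - 50596) = 1/((-441 + 109290104 - 9030462) - 50596) = 1/(100259201 - 50596) = 1/100208605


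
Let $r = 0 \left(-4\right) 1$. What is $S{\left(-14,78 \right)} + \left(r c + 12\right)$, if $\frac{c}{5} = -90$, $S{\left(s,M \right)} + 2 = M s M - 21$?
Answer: $-85187$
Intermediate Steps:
$S{\left(s,M \right)} = -23 + s M^{2}$ ($S{\left(s,M \right)} = -2 + \left(M s M - 21\right) = -2 + \left(s M^{2} - 21\right) = -2 + \left(-21 + s M^{2}\right) = -23 + s M^{2}$)
$c = -450$ ($c = 5 \left(-90\right) = -450$)
$r = 0$ ($r = 0 \cdot 1 = 0$)
$S{\left(-14,78 \right)} + \left(r c + 12\right) = \left(-23 - 14 \cdot 78^{2}\right) + \left(0 \left(-450\right) + 12\right) = \left(-23 - 85176\right) + \left(0 + 12\right) = \left(-23 - 85176\right) + 12 = -85199 + 12 = -85187$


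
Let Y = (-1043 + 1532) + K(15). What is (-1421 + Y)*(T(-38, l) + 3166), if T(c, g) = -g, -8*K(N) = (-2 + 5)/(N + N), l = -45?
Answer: -239415371/80 ≈ -2.9927e+6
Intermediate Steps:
K(N) = -3/(16*N) (K(N) = -(-2 + 5)/(8*(N + N)) = -3/(8*(2*N)) = -3*1/(2*N)/8 = -3/(16*N))
Y = 39119/80 (Y = (-1043 + 1532) - 3/16/15 = 489 - 3/16*1/15 = 489 - 1/80 = 39119/80 ≈ 488.99)
(-1421 + Y)*(T(-38, l) + 3166) = (-1421 + 39119/80)*(-1*(-45) + 3166) = -74561*(45 + 3166)/80 = -74561/80*3211 = -239415371/80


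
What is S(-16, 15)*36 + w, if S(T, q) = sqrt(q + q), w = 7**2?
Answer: 49 + 36*sqrt(30) ≈ 246.18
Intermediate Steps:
w = 49
S(T, q) = sqrt(2)*sqrt(q) (S(T, q) = sqrt(2*q) = sqrt(2)*sqrt(q))
S(-16, 15)*36 + w = (sqrt(2)*sqrt(15))*36 + 49 = sqrt(30)*36 + 49 = 36*sqrt(30) + 49 = 49 + 36*sqrt(30)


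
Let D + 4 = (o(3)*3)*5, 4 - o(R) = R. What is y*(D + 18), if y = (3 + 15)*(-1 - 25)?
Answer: -13572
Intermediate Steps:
o(R) = 4 - R
y = -468 (y = 18*(-26) = -468)
D = 11 (D = -4 + ((4 - 1*3)*3)*5 = -4 + ((4 - 3)*3)*5 = -4 + (1*3)*5 = -4 + 3*5 = -4 + 15 = 11)
y*(D + 18) = -468*(11 + 18) = -468*29 = -13572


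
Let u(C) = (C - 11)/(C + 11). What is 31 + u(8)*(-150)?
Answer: 1039/19 ≈ 54.684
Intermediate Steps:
u(C) = (-11 + C)/(11 + C)
31 + u(8)*(-150) = 31 + ((-11 + 8)/(11 + 8))*(-150) = 31 + (-3/19)*(-150) = 31 + ((1/19)*(-3))*(-150) = 31 - 3/19*(-150) = 31 + 450/19 = 1039/19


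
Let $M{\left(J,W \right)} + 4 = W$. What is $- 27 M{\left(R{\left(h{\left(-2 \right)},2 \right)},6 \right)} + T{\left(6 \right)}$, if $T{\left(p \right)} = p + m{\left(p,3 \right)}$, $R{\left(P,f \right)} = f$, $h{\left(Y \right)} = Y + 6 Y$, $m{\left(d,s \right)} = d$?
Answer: $-42$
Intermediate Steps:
$h{\left(Y \right)} = 7 Y$
$M{\left(J,W \right)} = -4 + W$
$T{\left(p \right)} = 2 p$ ($T{\left(p \right)} = p + p = 2 p$)
$- 27 M{\left(R{\left(h{\left(-2 \right)},2 \right)},6 \right)} + T{\left(6 \right)} = - 27 \left(-4 + 6\right) + 2 \cdot 6 = \left(-27\right) 2 + 12 = -54 + 12 = -42$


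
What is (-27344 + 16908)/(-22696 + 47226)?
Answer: -5218/12265 ≈ -0.42544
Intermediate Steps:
(-27344 + 16908)/(-22696 + 47226) = -10436/24530 = -10436*1/24530 = -5218/12265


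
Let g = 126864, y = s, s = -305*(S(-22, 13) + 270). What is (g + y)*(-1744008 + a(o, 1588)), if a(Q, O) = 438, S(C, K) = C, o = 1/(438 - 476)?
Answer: -89312629680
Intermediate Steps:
o = -1/38 (o = 1/(-38) = -1/38 ≈ -0.026316)
s = -75640 (s = -305*(-22 + 270) = -305*248 = -75640)
y = -75640
(g + y)*(-1744008 + a(o, 1588)) = (126864 - 75640)*(-1744008 + 438) = 51224*(-1743570) = -89312629680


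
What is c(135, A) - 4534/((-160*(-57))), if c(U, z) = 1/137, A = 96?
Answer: -306019/624720 ≈ -0.48985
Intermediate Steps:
c(U, z) = 1/137
c(135, A) - 4534/((-160*(-57))) = 1/137 - 4534/((-160*(-57))) = 1/137 - 4534/9120 = 1/137 - 1*2267/4560 = 1/137 - 2267/4560 = -306019/624720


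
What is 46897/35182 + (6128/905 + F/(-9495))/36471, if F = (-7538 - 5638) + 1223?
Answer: 587987376906719/441033658883118 ≈ 1.3332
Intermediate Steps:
F = -11953 (F = -13176 + 1223 = -11953)
46897/35182 + (6128/905 + F/(-9495))/36471 = 46897/35182 + (6128/905 - 11953/(-9495))/36471 = 46897*(1/35182) + (6128*(1/905) - 11953*(-1/9495))*(1/36471) = 46897/35182 + (6128/905 + 11953/9495)*(1/36471) = 46897/35182 + (2760113/343719)*(1/36471) = 46897/35182 + 2760113/12535775649 = 587987376906719/441033658883118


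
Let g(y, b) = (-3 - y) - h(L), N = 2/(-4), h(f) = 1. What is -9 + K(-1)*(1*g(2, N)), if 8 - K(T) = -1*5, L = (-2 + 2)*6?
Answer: -87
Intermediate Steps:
L = 0 (L = 0*6 = 0)
K(T) = 13 (K(T) = 8 - (-1)*5 = 8 - 1*(-5) = 8 + 5 = 13)
N = -½ (N = 2*(-¼) = -½ ≈ -0.50000)
g(y, b) = -4 - y (g(y, b) = (-3 - y) - 1*1 = (-3 - y) - 1 = -4 - y)
-9 + K(-1)*(1*g(2, N)) = -9 + 13*(1*(-4 - 1*2)) = -9 + 13*(1*(-4 - 2)) = -9 + 13*(1*(-6)) = -9 + 13*(-6) = -9 - 78 = -87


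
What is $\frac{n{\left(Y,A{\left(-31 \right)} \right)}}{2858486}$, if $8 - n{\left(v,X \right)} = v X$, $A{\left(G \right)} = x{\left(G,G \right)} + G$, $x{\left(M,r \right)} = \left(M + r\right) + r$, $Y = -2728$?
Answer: $- \frac{169132}{1429243} \approx -0.11834$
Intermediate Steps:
$x{\left(M,r \right)} = M + 2 r$
$A{\left(G \right)} = 4 G$ ($A{\left(G \right)} = \left(G + 2 G\right) + G = 3 G + G = 4 G$)
$n{\left(v,X \right)} = 8 - X v$ ($n{\left(v,X \right)} = 8 - v X = 8 - X v$)
$\frac{n{\left(Y,A{\left(-31 \right)} \right)}}{2858486} = \frac{8 - 4 \left(-31\right) \left(-2728\right)}{2858486} = \left(8 - \left(-124\right) \left(-2728\right)\right) \frac{1}{2858486} = \left(8 - 338272\right) \frac{1}{2858486} = \left(-338264\right) \frac{1}{2858486} = - \frac{169132}{1429243}$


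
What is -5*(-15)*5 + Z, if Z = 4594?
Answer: 4969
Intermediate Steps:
-5*(-15)*5 + Z = -5*(-15)*5 + 4594 = 75*5 + 4594 = 375 + 4594 = 4969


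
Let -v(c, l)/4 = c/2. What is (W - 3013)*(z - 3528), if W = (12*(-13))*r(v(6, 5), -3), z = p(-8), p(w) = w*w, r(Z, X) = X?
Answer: 8815880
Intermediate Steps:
v(c, l) = -2*c (v(c, l) = -4*c/2 = -2*c)
p(w) = w²
z = 64 (z = (-8)² = 64)
W = 468 (W = (12*(-13))*(-3) = -156*(-3) = 468)
(W - 3013)*(z - 3528) = (468 - 3013)*(64 - 3528) = -2545*(-3464) = 8815880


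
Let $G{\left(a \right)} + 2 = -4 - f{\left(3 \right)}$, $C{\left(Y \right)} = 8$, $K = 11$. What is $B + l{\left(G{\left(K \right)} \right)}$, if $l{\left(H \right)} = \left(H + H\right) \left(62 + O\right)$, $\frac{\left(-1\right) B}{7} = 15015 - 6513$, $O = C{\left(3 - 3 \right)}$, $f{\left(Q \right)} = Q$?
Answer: $-60774$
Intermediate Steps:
$O = 8$
$B = -59514$ ($B = - 7 \left(15015 - 6513\right) = \left(-7\right) 8502 = -59514$)
$G{\left(a \right)} = -9$ ($G{\left(a \right)} = -2 - 7 = -9$)
$l{\left(H \right)} = 140 H$ ($l{\left(H \right)} = \left(H + H\right) \left(62 + 8\right) = 2 H 70 = 140 H$)
$B + l{\left(G{\left(K \right)} \right)} = -59514 + 140 \left(-9\right) = -59514 - 1260 = -60774$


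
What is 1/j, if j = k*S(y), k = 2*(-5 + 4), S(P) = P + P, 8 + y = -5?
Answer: 1/52 ≈ 0.019231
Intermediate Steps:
y = -13 (y = -8 - 5 = -13)
S(P) = 2*P
k = -2 (k = 2*(-1) = -2)
j = 52 (j = -4*(-13) = -2*(-26) = 52)
1/j = 1/52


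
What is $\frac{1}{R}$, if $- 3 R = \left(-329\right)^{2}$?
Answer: $- \frac{3}{108241} \approx -2.7716 \cdot 10^{-5}$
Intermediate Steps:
$R = - \frac{108241}{3}$ ($R = - \frac{\left(-329\right)^{2}}{3} = \left(- \frac{1}{3}\right) 108241 = - \frac{108241}{3} \approx -36080.0$)
$\frac{1}{R} = \frac{1}{- \frac{108241}{3}} = - \frac{3}{108241}$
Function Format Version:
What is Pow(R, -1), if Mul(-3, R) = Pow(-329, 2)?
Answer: Rational(-3, 108241) ≈ -2.7716e-5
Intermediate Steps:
R = Rational(-108241, 3) (R = Mul(Rational(-1, 3), Pow(-329, 2)) = Mul(Rational(-1, 3), 108241) = Rational(-108241, 3) ≈ -36080.)
Pow(R, -1) = Pow(Rational(-108241, 3), -1) = Rational(-3, 108241)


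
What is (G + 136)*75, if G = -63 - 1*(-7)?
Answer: 6000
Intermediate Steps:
G = -56 (G = -63 + 7 = -56)
(G + 136)*75 = (-56 + 136)*75 = 80*75 = 6000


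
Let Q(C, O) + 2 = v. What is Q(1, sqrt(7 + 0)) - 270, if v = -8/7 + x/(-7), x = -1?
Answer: -273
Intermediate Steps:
v = -1 (v = -8/7 - 1/(-7) = -8*1/7 - 1*(-1/7) = -8/7 + 1/7 = -1)
Q(C, O) = -3 (Q(C, O) = -2 - 1 = -3)
Q(1, sqrt(7 + 0)) - 270 = -3 - 270 = -273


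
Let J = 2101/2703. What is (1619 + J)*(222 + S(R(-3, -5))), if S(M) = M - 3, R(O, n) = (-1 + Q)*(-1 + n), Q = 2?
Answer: 310856318/901 ≈ 3.4501e+5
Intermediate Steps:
R(O, n) = -1 + n (R(O, n) = (-1 + 2)*(-1 + n) = 1*(-1 + n) = -1 + n)
S(M) = -3 + M
J = 2101/2703 (J = 2101*(1/2703) = 2101/2703 ≈ 0.77728)
(1619 + J)*(222 + S(R(-3, -5))) = (1619 + 2101/2703)*(222 + (-3 + (-1 - 5))) = 4378258*(222 + (-3 - 6))/2703 = 4378258*(222 - 9)/2703 = (4378258/2703)*213 = 310856318/901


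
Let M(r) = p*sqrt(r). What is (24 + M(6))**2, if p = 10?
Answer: 1176 + 480*sqrt(6) ≈ 2351.8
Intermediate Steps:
M(r) = 10*sqrt(r)
(24 + M(6))**2 = (24 + 10*sqrt(6))**2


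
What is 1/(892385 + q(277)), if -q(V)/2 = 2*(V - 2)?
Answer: 1/891285 ≈ 1.1220e-6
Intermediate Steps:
q(V) = 8 - 4*V (q(V) = -4*(V - 2) = -4*(-2 + V) = -2*(-4 + 2*V) = 8 - 4*V)
1/(892385 + q(277)) = 1/(892385 + (8 - 4*277)) = 1/(892385 + (8 - 1108)) = 1/(892385 - 1100) = 1/891285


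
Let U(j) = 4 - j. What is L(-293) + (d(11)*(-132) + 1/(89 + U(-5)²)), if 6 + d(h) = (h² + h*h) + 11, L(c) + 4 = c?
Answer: -5593169/170 ≈ -32901.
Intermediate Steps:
L(c) = -4 + c
d(h) = 5 + 2*h² (d(h) = -6 + ((h² + h*h) + 11) = -6 + ((h² + h²) + 11) = -6 + (2*h² + 11) = -6 + (11 + 2*h²) = 5 + 2*h²)
L(-293) + (d(11)*(-132) + 1/(89 + U(-5)²)) = (-4 - 293) + ((5 + 2*11²)*(-132) + 1/(89 + (4 - 1*(-5))²)) = -297 + ((5 + 2*121)*(-132) + 1/(89 + (4 + 5)²)) = -297 + ((5 + 242)*(-132) + 1/(89 + 9²)) = -297 + (247*(-132) + 1/(89 + 81)) = -297 + (-32604 + 1/170) = -297 - 5542679/170 = -5593169/170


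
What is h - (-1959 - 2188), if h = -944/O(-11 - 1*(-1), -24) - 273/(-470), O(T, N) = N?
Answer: 5903549/1410 ≈ 4186.9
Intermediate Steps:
h = 56279/1410 (h = -944/(-24) - 273/(-470) = -944*(-1/24) - 273*(-1/470) = 118/3 + 273/470 = 56279/1410 ≈ 39.914)
h - (-1959 - 2188) = 56279/1410 - (-1959 - 2188) = 56279/1410 - 1*(-4147) = 56279/1410 + 4147 = 5903549/1410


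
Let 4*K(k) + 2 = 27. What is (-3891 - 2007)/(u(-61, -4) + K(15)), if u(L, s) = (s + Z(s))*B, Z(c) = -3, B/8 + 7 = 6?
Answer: -7864/83 ≈ -94.747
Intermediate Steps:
B = -8 (B = -56 + 8*6 = -56 + 48 = -8)
K(k) = 25/4 (K(k) = -1/2 + (1/4)*27 = -1/2 + 27/4 = 25/4)
u(L, s) = 24 - 8*s (u(L, s) = (s - 3)*(-8) = (-3 + s)*(-8) = 24 - 8*s)
(-3891 - 2007)/(u(-61, -4) + K(15)) = (-3891 - 2007)/((24 - 8*(-4)) + 25/4) = -5898/((24 + 32) + 25/4) = -5898/(56 + 25/4) = -5898/249/4 = -5898*4/249 = -7864/83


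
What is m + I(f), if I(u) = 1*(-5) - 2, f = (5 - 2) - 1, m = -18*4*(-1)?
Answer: 65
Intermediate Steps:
m = 72 (m = -3*24*(-1) = -72*(-1) = 72)
f = 2 (f = 3 - 1 = 2)
I(u) = -7 (I(u) = -5 - 2 = -7)
m + I(f) = 72 - 7 = 65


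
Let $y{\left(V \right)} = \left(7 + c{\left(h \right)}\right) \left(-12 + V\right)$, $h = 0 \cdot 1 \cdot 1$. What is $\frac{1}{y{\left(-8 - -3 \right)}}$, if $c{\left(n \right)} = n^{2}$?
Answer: $- \frac{1}{119} \approx -0.0084034$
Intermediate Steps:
$h = 0$ ($h = 0 \cdot 1 = 0$)
$y{\left(V \right)} = -84 + 7 V$ ($y{\left(V \right)} = \left(7 + 0^{2}\right) \left(-12 + V\right) = \left(7 + 0\right) \left(-12 + V\right) = 7 \left(-12 + V\right) = -84 + 7 V$)
$\frac{1}{y{\left(-8 - -3 \right)}} = \frac{1}{-84 + 7 \left(-8 - -3\right)} = \frac{1}{-84 + 7 \left(-8 + 3\right)} = \frac{1}{-84 + 7 \left(-5\right)} = \frac{1}{-84 - 35} = \frac{1}{-119} = - \frac{1}{119}$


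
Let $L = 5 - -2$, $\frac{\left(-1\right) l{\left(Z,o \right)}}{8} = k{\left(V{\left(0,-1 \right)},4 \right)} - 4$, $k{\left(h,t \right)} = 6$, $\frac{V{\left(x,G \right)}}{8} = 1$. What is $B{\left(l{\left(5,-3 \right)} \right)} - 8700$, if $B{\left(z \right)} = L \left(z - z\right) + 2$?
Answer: $-8698$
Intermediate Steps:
$V{\left(x,G \right)} = 8$ ($V{\left(x,G \right)} = 8 \cdot 1 = 8$)
$l{\left(Z,o \right)} = -16$ ($l{\left(Z,o \right)} = - 8 \left(6 - 4\right) = \left(-8\right) 2 = -16$)
$L = 7$ ($L = 5 + 2 = 7$)
$B{\left(z \right)} = 2$ ($B{\left(z \right)} = 7 \left(z - z\right) + 2 = 7 \cdot 0 + 2 = 0 + 2 = 2$)
$B{\left(l{\left(5,-3 \right)} \right)} - 8700 = 2 - 8700 = -8698$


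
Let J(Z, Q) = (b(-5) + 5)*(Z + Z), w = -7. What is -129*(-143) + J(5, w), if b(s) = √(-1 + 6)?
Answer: 18497 + 10*√5 ≈ 18519.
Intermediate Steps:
b(s) = √5
J(Z, Q) = 2*Z*(5 + √5) (J(Z, Q) = (√5 + 5)*(Z + Z) = (5 + √5)*(2*Z) = 2*Z*(5 + √5))
-129*(-143) + J(5, w) = -129*(-143) + 2*5*(5 + √5) = 18447 + (50 + 10*√5) = 18497 + 10*√5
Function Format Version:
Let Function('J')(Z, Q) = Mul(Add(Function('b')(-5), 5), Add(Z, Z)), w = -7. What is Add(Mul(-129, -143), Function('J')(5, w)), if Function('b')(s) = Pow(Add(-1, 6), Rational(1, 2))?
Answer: Add(18497, Mul(10, Pow(5, Rational(1, 2)))) ≈ 18519.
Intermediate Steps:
Function('b')(s) = Pow(5, Rational(1, 2))
Function('J')(Z, Q) = Mul(2, Z, Add(5, Pow(5, Rational(1, 2)))) (Function('J')(Z, Q) = Mul(Add(Pow(5, Rational(1, 2)), 5), Add(Z, Z)) = Mul(Add(5, Pow(5, Rational(1, 2))), Mul(2, Z)) = Mul(2, Z, Add(5, Pow(5, Rational(1, 2)))))
Add(Mul(-129, -143), Function('J')(5, w)) = Add(Mul(-129, -143), Mul(2, 5, Add(5, Pow(5, Rational(1, 2))))) = Add(18447, Add(50, Mul(10, Pow(5, Rational(1, 2))))) = Add(18497, Mul(10, Pow(5, Rational(1, 2))))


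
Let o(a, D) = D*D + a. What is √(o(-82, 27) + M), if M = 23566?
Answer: √24213 ≈ 155.61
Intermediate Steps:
o(a, D) = a + D² (o(a, D) = D² + a = a + D²)
√(o(-82, 27) + M) = √((-82 + 27²) + 23566) = √((-82 + 729) + 23566) = √(647 + 23566) = √24213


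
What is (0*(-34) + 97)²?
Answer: 9409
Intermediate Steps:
(0*(-34) + 97)² = (0 + 97)² = 97² = 9409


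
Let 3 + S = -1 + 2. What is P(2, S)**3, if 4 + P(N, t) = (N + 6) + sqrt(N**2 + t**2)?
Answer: 160 + 112*sqrt(2) ≈ 318.39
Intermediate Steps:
S = -2 (S = -3 + (-1 + 2) = -3 + 1 = -2)
P(N, t) = 2 + N + sqrt(N**2 + t**2) (P(N, t) = -4 + ((N + 6) + sqrt(N**2 + t**2)) = -4 + ((6 + N) + sqrt(N**2 + t**2)) = -4 + (6 + N + sqrt(N**2 + t**2)) = 2 + N + sqrt(N**2 + t**2))
P(2, S)**3 = (2 + 2 + sqrt(2**2 + (-2)**2))**3 = (2 + 2 + sqrt(4 + 4))**3 = (2 + 2 + sqrt(8))**3 = (2 + 2 + 2*sqrt(2))**3 = (4 + 2*sqrt(2))**3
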